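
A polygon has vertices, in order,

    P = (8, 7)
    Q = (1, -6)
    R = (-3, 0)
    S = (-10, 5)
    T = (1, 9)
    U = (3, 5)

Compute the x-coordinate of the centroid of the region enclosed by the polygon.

Apply Gauss's area formula. First the cross-terms c_i = x_i·y_{i+1} − x_{i+1}·y_i:
  -55, -18, -15, -95, -22, -19  ⇒  2A = -224, A = -112.
Then Σ (x_i + x_{i+1})·c_i = 294, so x̄ = 294 / (6·(-112)) = -0.4375.

-0.4375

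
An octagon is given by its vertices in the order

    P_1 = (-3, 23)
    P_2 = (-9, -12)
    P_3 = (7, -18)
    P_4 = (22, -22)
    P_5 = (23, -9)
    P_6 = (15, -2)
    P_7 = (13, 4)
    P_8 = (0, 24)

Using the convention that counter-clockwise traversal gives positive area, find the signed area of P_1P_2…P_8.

Σ = (243) + (246) + (242) + (308) + (89) + (86) + (312) + (72) = 1598
Signed area = Σ/2 = 799 (positive ⇒ counter-clockwise traversal).

799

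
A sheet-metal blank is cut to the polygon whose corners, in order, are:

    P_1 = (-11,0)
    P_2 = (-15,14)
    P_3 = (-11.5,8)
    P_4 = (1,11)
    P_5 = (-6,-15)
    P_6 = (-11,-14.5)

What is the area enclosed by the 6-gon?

217

Apply the surveyor's formula: 2A = Σ (x_i·y_{i+1} − x_{i+1}·y_i), indices taken mod 6.
Σ = (-154) + (41) + (-134.5) + (51) + (-78) + (-159.5) = -434
Area = |Σ|/2 = 217.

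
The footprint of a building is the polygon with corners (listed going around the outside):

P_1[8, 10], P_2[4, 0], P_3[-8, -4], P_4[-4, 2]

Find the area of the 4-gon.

72

Apply the surveyor's formula: 2A = Σ (x_i·y_{i+1} − x_{i+1}·y_i), indices taken mod 4.
Σ = (-40) + (-16) + (-32) + (-56) = -144
Area = |Σ|/2 = 72.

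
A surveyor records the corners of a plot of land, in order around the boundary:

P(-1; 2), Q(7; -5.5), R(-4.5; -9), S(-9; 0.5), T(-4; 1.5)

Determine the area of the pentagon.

Apply Gauss's area formula: 2A = Σ (x_i·y_{i+1} − x_{i+1}·y_i), indices taken mod 5.
P→Q: (-1)(-5.5) − (7)(2) = -8.5
Q→R: (7)(-9) − (-4.5)(-5.5) = -87.75
R→S: (-4.5)(0.5) − (-9)(-9) = -83.25
S→T: (-9)(1.5) − (-4)(0.5) = -11.5
T→P: (-4)(2) − (-1)(1.5) = -6.5
Σ = -197.5
Area = |Σ|/2 = 98.75.

98.75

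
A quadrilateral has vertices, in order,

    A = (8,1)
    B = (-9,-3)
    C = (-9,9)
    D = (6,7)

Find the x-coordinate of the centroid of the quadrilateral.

-161/87

Apply Gauss's area formula. First the cross-terms c_i = x_i·y_{i+1} − x_{i+1}·y_i:
  -15, -108, -117, -50  ⇒  2A = -290, A = -145.
Then Σ (x_i + x_{i+1})·c_i = 1610, so x̄ = 1610 / (6·(-145)) = -161/87.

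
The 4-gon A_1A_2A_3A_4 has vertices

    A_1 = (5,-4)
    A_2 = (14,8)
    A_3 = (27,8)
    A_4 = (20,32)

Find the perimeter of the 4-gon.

92

|A_1A_2| = √((9)² + (12)²) = √225 = 15
|A_2A_3| = √((13)² + (0)²) = √169 = 13
|A_3A_4| = √((-7)² + (24)²) = √625 = 25
|A_4A_1| = √((-15)² + (-36)²) = √1521 = 39
Perimeter = 15 + 13 + 25 + 39 = 92.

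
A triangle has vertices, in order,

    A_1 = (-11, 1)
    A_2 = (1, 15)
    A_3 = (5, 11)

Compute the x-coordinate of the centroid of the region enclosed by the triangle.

Apply the shoelace (surveyor's) formula. First the cross-terms c_i = x_i·y_{i+1} − x_{i+1}·y_i:
  -166, -64, 126  ⇒  2A = -104, A = -52.
Then Σ (x_i + x_{i+1})·c_i = 520, so x̄ = 520 / (6·(-52)) = -5/3.

-5/3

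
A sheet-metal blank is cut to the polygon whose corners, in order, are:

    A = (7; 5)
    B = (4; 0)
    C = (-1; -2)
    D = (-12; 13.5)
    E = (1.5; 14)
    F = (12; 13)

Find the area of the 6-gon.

Σ = (-20) + (-8) + (-37.5) + (-188.25) + (-148.5) + (-31) = -433.25
Area = |Σ|/2 = 216.625.

216.625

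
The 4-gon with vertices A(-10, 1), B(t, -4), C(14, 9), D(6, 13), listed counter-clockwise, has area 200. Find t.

5

The doubled signed area Σ (x_i y_{i+1} − x_{i+1} y_i) is linear in t.
With t=0 it equals 360; the coefficient of t is 8 (from the two edges through B).
So 8·t + 360 = 2·200 = 400 ⇒ t = 5.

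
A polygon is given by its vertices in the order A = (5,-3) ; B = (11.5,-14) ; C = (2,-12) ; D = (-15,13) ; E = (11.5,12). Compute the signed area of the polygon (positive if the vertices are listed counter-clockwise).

Cross-terms: -35.5, -110, -154, -329.5, -94.5  ⇒  Σ = -723.5
Signed area = Σ/2 = -361.75 (negative ⇒ clockwise traversal).

-361.75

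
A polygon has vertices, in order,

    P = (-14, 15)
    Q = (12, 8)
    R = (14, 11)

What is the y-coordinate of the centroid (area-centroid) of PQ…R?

34/3

Apply the shoelace formula. First the cross-terms c_i = x_i·y_{i+1} − x_{i+1}·y_i:
  -292, 20, 364  ⇒  2A = 92, A = 46.
Then Σ (y_i + y_{i+1})·c_i = 3128, so ȳ = 3128 / (6·46) = 34/3.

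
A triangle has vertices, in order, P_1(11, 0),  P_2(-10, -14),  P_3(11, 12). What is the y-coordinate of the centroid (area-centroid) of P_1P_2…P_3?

Apply the surveyor's formula. First the cross-terms c_i = x_i·y_{i+1} − x_{i+1}·y_i:
  -154, 34, -132  ⇒  2A = -252, A = -126.
Then Σ (y_i + y_{i+1})·c_i = 504, so ȳ = 504 / (6·(-126)) = -2/3.

-2/3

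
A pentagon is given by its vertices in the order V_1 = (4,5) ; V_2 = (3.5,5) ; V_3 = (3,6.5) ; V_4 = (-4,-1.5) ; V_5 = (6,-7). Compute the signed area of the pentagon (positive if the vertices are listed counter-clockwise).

63.375

Apply the shoelace formula: 2A = Σ (x_i·y_{i+1} − x_{i+1}·y_i), indices taken mod 5.
Cross-terms: 2.5, 7.75, 21.5, 37, 58  ⇒  Σ = 126.75
Signed area = Σ/2 = 63.375 (positive ⇒ counter-clockwise traversal).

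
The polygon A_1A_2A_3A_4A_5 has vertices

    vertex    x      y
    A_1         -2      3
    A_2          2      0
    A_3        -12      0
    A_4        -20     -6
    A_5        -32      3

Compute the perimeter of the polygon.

74

|A_1A_2| = √((4)² + (-3)²) = √25 = 5
|A_2A_3| = √((-14)² + (0)²) = √196 = 14
|A_3A_4| = √((-8)² + (-6)²) = √100 = 10
|A_4A_5| = √((-12)² + (9)²) = √225 = 15
|A_5A_1| = √((30)² + (0)²) = √900 = 30
Perimeter = 5 + 14 + 10 + 15 + 30 = 74.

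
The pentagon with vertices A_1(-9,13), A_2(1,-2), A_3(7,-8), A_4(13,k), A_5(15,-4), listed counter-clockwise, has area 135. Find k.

-6

The doubled signed area Σ (x_i y_{i+1} − x_{i+1} y_i) is linear in k.
With k=0 it equals 222; the coefficient of k is -8 (from the two edges through A_4).
So -8·k + 222 = 2·135 = 270 ⇒ k = -6.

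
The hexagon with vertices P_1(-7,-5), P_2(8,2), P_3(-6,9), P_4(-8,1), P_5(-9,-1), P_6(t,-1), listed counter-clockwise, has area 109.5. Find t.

The doubled signed area Σ (x_i y_{i+1} − x_{i+1} y_i) is linear in t.
With t=0 it equals 195; the coefficient of t is -4 (from the two edges through P_6).
So -4·t + 195 = 2·109.5 = 219 ⇒ t = -6.

-6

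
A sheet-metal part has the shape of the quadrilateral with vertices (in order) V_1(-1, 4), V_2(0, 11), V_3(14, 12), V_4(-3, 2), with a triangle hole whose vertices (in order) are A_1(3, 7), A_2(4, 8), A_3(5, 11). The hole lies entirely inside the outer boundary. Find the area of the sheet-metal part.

Outer boundary:
Σ = (-11) + (-154) + (64) + (-10) = -111
Area = |Σ|/2 = 55.5.
Hole:
Apply the shoelace (surveyor's) formula: 2A = Σ (x_i·y_{i+1} − x_{i+1}·y_i), indices taken mod 3.
Σ = (-4) + (4) + (2) = 2
Area = |Σ|/2 = 1.
Net area = 55.5 − 1 = 54.5.

54.5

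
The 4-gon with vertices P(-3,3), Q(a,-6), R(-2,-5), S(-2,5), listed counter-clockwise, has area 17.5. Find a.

Write out the shoelace sum; only the two edges meeting at Q involve a:
2·Area = [((-3)·(-6) − a·3) + (a·(-5) − (-2)·(-6))] + -11
       = -8·a + -5 = 35
⇒ a = -5.

-5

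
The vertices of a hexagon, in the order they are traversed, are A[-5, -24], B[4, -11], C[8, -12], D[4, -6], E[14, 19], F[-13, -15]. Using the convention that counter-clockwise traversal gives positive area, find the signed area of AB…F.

Σ = (151) + (40) + (0) + (160) + (37) + (237) = 625
Signed area = Σ/2 = 312.5 (positive ⇒ counter-clockwise traversal).

312.5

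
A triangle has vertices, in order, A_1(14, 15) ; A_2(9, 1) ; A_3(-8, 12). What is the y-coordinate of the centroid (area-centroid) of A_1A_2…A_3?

28/3

Apply the surveyor's formula. First the cross-terms c_i = x_i·y_{i+1} − x_{i+1}·y_i:
  -121, 116, -288  ⇒  2A = -293, A = -146.5.
Then Σ (y_i + y_{i+1})·c_i = -8204, so ȳ = -8204 / (6·(-146.5)) = 28/3.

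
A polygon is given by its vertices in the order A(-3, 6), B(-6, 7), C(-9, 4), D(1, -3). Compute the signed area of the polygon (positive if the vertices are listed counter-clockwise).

37

Cross-terms: 15, 39, 23, -3  ⇒  Σ = 74
Signed area = Σ/2 = 37 (positive ⇒ counter-clockwise traversal).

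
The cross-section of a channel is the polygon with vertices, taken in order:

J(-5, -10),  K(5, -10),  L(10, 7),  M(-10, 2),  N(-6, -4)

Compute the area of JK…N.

Apply Gauss's area formula: 2A = Σ (x_i·y_{i+1} − x_{i+1}·y_i), indices taken mod 5.
J→K: (-5)(-10) − (5)(-10) = 100
K→L: (5)(7) − (10)(-10) = 135
L→M: (10)(2) − (-10)(7) = 90
M→N: (-10)(-4) − (-6)(2) = 52
N→J: (-6)(-10) − (-5)(-4) = 40
Σ = 417
Area = |Σ|/2 = 208.5.

208.5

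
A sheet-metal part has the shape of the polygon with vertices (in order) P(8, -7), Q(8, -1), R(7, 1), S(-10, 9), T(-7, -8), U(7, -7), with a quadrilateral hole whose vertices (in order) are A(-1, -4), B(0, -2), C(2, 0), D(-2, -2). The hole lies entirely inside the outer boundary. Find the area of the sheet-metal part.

Outer boundary:
P→Q: (8)(-1) − (8)(-7) = 48
Q→R: (8)(1) − (7)(-1) = 15
R→S: (7)(9) − (-10)(1) = 73
S→T: (-10)(-8) − (-7)(9) = 143
T→U: (-7)(-7) − (7)(-8) = 105
U→P: (7)(-7) − (8)(-7) = 7
Σ = 391
Area = |Σ|/2 = 195.5.
Hole:
Apply the shoelace formula: 2A = Σ (x_i·y_{i+1} − x_{i+1}·y_i), indices taken mod 4.
Σ = (2) + (4) + (-4) + (6) = 8
Area = |Σ|/2 = 4.
Net area = 195.5 − 4 = 191.5.

191.5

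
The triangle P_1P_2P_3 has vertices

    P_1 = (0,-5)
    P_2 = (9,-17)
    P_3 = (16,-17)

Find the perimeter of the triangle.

42

|P_1P_2| = √((9)² + (-12)²) = √225 = 15
|P_2P_3| = √((7)² + (0)²) = √49 = 7
|P_3P_1| = √((-16)² + (12)²) = √400 = 20
Perimeter = 15 + 7 + 20 = 42.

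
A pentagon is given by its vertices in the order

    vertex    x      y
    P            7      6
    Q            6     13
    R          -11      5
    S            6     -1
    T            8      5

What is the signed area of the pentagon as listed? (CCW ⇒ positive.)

Σ = (55) + (173) + (-19) + (38) + (13) = 260
Signed area = Σ/2 = 130 (positive ⇒ counter-clockwise traversal).

130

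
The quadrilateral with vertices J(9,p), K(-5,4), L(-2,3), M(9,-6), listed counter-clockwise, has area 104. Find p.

Write out the shoelace sum; only the two edges meeting at J involve p:
2·Area = [(9·p − 9·(-6)) + (9·4 − (-5)·p)] + -22
       = 14·p + 68 = 208
⇒ p = 10.

10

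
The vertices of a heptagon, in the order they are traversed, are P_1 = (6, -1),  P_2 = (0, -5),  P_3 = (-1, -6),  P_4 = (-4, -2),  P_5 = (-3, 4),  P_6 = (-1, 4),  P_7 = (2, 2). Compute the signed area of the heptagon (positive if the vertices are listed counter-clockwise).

-55.5

Σ = (-30) + (-5) + (-22) + (-22) + (-8) + (-10) + (-14) = -111
Signed area = Σ/2 = -55.5 (negative ⇒ clockwise traversal).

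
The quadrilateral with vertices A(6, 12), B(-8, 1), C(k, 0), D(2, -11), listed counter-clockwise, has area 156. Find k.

Write out the shoelace sum; only the two edges meeting at C involve k:
2·Area = [((-8)·0 − k·1) + (k·(-11) − 2·0)] + 192
       = -12·k + 192 = 312
⇒ k = -10.

-10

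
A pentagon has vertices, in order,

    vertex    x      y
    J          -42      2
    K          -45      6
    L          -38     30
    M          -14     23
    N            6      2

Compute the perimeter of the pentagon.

|JK| = √((-3)² + (4)²) = √25 = 5
|KL| = √((7)² + (24)²) = √625 = 25
|LM| = √((24)² + (-7)²) = √625 = 25
|MN| = √((20)² + (-21)²) = √841 = 29
|NJ| = √((-48)² + (0)²) = √2304 = 48
Perimeter = 5 + 25 + 25 + 29 + 48 = 132.

132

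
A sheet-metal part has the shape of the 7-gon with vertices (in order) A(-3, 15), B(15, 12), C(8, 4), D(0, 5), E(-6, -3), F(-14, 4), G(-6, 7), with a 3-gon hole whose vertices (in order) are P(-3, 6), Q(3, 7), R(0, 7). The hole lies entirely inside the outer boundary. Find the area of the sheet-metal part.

216.5

Outer boundary:
Apply the shoelace formula: 2A = Σ (x_i·y_{i+1} − x_{i+1}·y_i), indices taken mod 7.
Σ = (-261) + (-36) + (40) + (30) + (-66) + (-74) + (-69) = -436
Area = |Σ|/2 = 218.
Hole:
Apply the shoelace formula: 2A = Σ (x_i·y_{i+1} − x_{i+1}·y_i), indices taken mod 3.
Cross-terms: -39, 21, 21  ⇒  Σ = 3
Area = |Σ|/2 = 1.5.
Net area = 218 − 1.5 = 216.5.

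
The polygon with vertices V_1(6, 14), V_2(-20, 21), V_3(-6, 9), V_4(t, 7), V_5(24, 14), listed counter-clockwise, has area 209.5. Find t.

5

The doubled signed area Σ (x_i y_{i+1} − x_{i+1} y_i) is linear in t.
With t=0 it equals 394; the coefficient of t is 5 (from the two edges through V_4).
So 5·t + 394 = 2·209.5 = 419 ⇒ t = 5.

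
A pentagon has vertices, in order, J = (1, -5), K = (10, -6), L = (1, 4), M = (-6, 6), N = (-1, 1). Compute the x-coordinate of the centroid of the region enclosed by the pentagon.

70/31

Apply the shoelace formula. First the cross-terms c_i = x_i·y_{i+1} − x_{i+1}·y_i:
  44, 46, 30, 0, 4  ⇒  2A = 124, A = 62.
Then Σ (x_i + x_{i+1})·c_i = 840, so x̄ = 840 / (6·62) = 70/31.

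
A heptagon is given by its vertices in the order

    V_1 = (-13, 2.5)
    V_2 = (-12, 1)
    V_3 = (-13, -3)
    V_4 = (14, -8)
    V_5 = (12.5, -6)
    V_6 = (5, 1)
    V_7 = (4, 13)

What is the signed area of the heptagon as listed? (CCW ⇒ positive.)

255.25

Σ = (17) + (49) + (146) + (16) + (42.5) + (61) + (179) = 510.5
Signed area = Σ/2 = 255.25 (positive ⇒ counter-clockwise traversal).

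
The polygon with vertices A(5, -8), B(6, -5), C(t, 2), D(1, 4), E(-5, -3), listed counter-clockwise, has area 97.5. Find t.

10

Write out the shoelace sum; only the two edges meeting at C involve t:
2·Area = [(6·2 − t·(-5)) + (t·4 − 1·2)] + 95
       = 9·t + 105 = 195
⇒ t = 10.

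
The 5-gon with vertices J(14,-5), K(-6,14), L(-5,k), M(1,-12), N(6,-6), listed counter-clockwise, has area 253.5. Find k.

Write out the shoelace sum; only the two edges meeting at L involve k:
2·Area = [((-6)·k − (-5)·14) + ((-5)·(-12) − 1·k)] + 286
       = -7·k + 416 = 507
⇒ k = -13.

-13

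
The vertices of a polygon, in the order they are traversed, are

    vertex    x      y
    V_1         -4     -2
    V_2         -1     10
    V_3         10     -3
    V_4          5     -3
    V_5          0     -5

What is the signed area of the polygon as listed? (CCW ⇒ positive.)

-99.5

Apply the shoelace (surveyor's) formula: 2A = Σ (x_i·y_{i+1} − x_{i+1}·y_i), indices taken mod 5.
Cross-terms: -42, -97, -15, -25, -20  ⇒  Σ = -199
Signed area = Σ/2 = -99.5 (negative ⇒ clockwise traversal).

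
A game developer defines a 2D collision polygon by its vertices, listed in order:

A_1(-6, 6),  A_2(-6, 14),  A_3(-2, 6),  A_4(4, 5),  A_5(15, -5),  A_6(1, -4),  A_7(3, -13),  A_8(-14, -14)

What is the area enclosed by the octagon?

316.5

Apply the shoelace formula: 2A = Σ (x_i·y_{i+1} − x_{i+1}·y_i), indices taken mod 8.
A_1→A_2: (-6)(14) − (-6)(6) = -48
A_2→A_3: (-6)(6) − (-2)(14) = -8
A_3→A_4: (-2)(5) − (4)(6) = -34
A_4→A_5: (4)(-5) − (15)(5) = -95
A_5→A_6: (15)(-4) − (1)(-5) = -55
A_6→A_7: (1)(-13) − (3)(-4) = -1
A_7→A_8: (3)(-14) − (-14)(-13) = -224
A_8→A_1: (-14)(6) − (-6)(-14) = -168
Σ = -633
Area = |Σ|/2 = 316.5.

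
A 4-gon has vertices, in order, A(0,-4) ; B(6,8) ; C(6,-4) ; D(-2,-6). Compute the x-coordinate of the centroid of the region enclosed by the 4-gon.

Apply the surveyor's formula. First the cross-terms c_i = x_i·y_{i+1} − x_{i+1}·y_i:
  24, -72, -44, 8  ⇒  2A = -84, A = -42.
Then Σ (x_i + x_{i+1})·c_i = -912, so x̄ = -912 / (6·(-42)) = 76/21.

76/21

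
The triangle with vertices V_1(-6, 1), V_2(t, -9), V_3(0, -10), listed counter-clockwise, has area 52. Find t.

Write out the shoelace sum; only the two edges meeting at V_2 involve t:
2·Area = [((-6)·(-9) − t·1) + (t·(-10) − 0·(-9))] + -60
       = -11·t + -6 = 104
⇒ t = -10.

-10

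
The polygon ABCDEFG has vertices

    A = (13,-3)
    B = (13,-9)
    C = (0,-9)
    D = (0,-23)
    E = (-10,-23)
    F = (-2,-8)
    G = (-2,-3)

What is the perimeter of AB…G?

80

|AB| = √((0)² + (-6)²) = √36 = 6
|BC| = √((-13)² + (0)²) = √169 = 13
|CD| = √((0)² + (-14)²) = √196 = 14
|DE| = √((-10)² + (0)²) = √100 = 10
|EF| = √((8)² + (15)²) = √289 = 17
|FG| = √((0)² + (5)²) = √25 = 5
|GA| = √((15)² + (0)²) = √225 = 15
Perimeter = 6 + 13 + 14 + 10 + 17 + 5 + 15 = 80.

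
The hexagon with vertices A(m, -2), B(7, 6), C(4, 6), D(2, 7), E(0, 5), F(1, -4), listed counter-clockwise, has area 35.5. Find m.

2

The doubled signed area Σ (x_i y_{i+1} − x_{i+1} y_i) is linear in m.
With m=0 it equals 51; the coefficient of m is 10 (from the two edges through A).
So 10·m + 51 = 2·35.5 = 71 ⇒ m = 2.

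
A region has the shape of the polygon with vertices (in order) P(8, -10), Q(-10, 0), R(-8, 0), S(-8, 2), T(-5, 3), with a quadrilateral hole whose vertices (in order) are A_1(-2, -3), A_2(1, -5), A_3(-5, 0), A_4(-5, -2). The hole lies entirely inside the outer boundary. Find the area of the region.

47.5

Outer boundary:
Apply the shoelace (surveyor's) formula: 2A = Σ (x_i·y_{i+1} − x_{i+1}·y_i), indices taken mod 5.
Cross-terms: -100, 0, -16, -14, 26  ⇒  Σ = -104
Area = |Σ|/2 = 52.
Hole:
A_1→A_2: (-2)(-5) − (1)(-3) = 13
A_2→A_3: (1)(0) − (-5)(-5) = -25
A_3→A_4: (-5)(-2) − (-5)(0) = 10
A_4→A_1: (-5)(-3) − (-2)(-2) = 11
Σ = 9
Area = |Σ|/2 = 4.5.
Net area = 52 − 4.5 = 47.5.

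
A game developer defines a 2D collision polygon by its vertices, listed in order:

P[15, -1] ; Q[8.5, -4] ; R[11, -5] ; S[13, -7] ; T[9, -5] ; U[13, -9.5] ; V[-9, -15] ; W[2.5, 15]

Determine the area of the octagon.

Σ = (-51.5) + (1.5) + (-12) + (-2) + (-20.5) + (-280.5) + (-97.5) + (-227.5) = -690
Area = |Σ|/2 = 345.

345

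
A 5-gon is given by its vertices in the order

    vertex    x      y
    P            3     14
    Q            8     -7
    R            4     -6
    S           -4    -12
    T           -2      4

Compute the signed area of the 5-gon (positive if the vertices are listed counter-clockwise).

-152.5

Apply the shoelace (surveyor's) formula: 2A = Σ (x_i·y_{i+1} − x_{i+1}·y_i), indices taken mod 5.
Σ = (-133) + (-20) + (-72) + (-40) + (-40) = -305
Signed area = Σ/2 = -152.5 (negative ⇒ clockwise traversal).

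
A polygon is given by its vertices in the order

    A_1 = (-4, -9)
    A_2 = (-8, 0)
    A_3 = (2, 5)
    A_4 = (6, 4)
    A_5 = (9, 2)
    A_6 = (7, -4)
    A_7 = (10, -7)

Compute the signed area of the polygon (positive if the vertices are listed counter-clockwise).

Apply the shoelace (surveyor's) formula: 2A = Σ (x_i·y_{i+1} − x_{i+1}·y_i), indices taken mod 7.
Σ = (-72) + (-40) + (-22) + (-24) + (-50) + (-9) + (-118) = -335
Signed area = Σ/2 = -167.5 (negative ⇒ clockwise traversal).

-167.5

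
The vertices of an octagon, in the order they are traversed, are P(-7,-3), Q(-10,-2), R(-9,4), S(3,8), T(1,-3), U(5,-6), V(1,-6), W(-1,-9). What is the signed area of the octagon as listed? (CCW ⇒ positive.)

-132.5

Apply the shoelace formula: 2A = Σ (x_i·y_{i+1} − x_{i+1}·y_i), indices taken mod 8.
Σ = (-16) + (-58) + (-84) + (-17) + (9) + (-24) + (-15) + (-60) = -265
Signed area = Σ/2 = -132.5 (negative ⇒ clockwise traversal).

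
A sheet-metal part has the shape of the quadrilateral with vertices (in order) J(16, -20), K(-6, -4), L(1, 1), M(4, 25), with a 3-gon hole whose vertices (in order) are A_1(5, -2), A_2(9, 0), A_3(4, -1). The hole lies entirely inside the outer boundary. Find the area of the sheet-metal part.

Outer boundary:
J→K: (16)(-4) − (-6)(-20) = -184
K→L: (-6)(1) − (1)(-4) = -2
L→M: (1)(25) − (4)(1) = 21
M→J: (4)(-20) − (16)(25) = -480
Σ = -645
Area = |Σ|/2 = 322.5.
Hole:
A_1→A_2: (5)(0) − (9)(-2) = 18
A_2→A_3: (9)(-1) − (4)(0) = -9
A_3→A_1: (4)(-2) − (5)(-1) = -3
Σ = 6
Area = |Σ|/2 = 3.
Net area = 322.5 − 3 = 319.5.

319.5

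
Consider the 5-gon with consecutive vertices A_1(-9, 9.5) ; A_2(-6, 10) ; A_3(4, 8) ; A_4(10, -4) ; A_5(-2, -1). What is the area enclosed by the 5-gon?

Cross-terms: -33, -88, -96, -18, -28  ⇒  Σ = -263
Area = |Σ|/2 = 131.5.

131.5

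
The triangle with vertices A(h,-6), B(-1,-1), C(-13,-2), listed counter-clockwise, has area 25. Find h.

-11

Write out the shoelace sum; only the two edges meeting at A involve h:
2·Area = [((-13)·(-6) − h·(-2)) + (h·(-1) − (-1)·(-6))] + -11
       = 1·h + 61 = 50
⇒ h = -11.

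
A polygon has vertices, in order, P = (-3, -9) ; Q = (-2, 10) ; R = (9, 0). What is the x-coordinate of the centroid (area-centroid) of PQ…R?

4/3

Apply Gauss's area formula. First the cross-terms c_i = x_i·y_{i+1} − x_{i+1}·y_i:
  -48, -90, -81  ⇒  2A = -219, A = -109.5.
Then Σ (x_i + x_{i+1})·c_i = -876, so x̄ = -876 / (6·(-109.5)) = 4/3.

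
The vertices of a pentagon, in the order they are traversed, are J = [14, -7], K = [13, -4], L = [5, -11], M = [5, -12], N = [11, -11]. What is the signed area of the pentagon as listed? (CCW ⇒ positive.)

J→K: (14)(-4) − (13)(-7) = 35
K→L: (13)(-11) − (5)(-4) = -123
L→M: (5)(-12) − (5)(-11) = -5
M→N: (5)(-11) − (11)(-12) = 77
N→J: (11)(-7) − (14)(-11) = 77
Σ = 61
Signed area = Σ/2 = 30.5 (positive ⇒ counter-clockwise traversal).

30.5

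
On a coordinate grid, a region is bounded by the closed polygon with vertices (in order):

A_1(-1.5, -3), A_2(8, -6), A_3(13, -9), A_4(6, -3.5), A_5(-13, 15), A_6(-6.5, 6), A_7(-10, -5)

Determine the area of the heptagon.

Apply Gauss's area formula: 2A = Σ (x_i·y_{i+1} − x_{i+1}·y_i), indices taken mod 7.
A_1→A_2: (-1.5)(-6) − (8)(-3) = 33
A_2→A_3: (8)(-9) − (13)(-6) = 6
A_3→A_4: (13)(-3.5) − (6)(-9) = 8.5
A_4→A_5: (6)(15) − (-13)(-3.5) = 44.5
A_5→A_6: (-13)(6) − (-6.5)(15) = 19.5
A_6→A_7: (-6.5)(-5) − (-10)(6) = 92.5
A_7→A_1: (-10)(-3) − (-1.5)(-5) = 22.5
Σ = 226.5
Area = |Σ|/2 = 113.25.

113.25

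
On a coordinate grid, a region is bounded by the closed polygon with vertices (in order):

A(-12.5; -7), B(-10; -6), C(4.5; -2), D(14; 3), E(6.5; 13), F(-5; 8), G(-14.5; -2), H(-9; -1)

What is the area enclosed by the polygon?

Σ = (5) + (47) + (41.5) + (162.5) + (117) + (126) + (-3.5) + (50.5) = 546
Area = |Σ|/2 = 273.

273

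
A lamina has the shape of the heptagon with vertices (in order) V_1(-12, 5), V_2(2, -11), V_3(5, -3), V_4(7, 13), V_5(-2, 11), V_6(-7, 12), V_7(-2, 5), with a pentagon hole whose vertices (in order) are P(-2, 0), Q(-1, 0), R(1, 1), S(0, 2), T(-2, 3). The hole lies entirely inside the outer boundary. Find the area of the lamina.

220.5

Outer boundary:
Apply the surveyor's formula: 2A = Σ (x_i·y_{i+1} − x_{i+1}·y_i), indices taken mod 7.
V_1→V_2: (-12)(-11) − (2)(5) = 122
V_2→V_3: (2)(-3) − (5)(-11) = 49
V_3→V_4: (5)(13) − (7)(-3) = 86
V_4→V_5: (7)(11) − (-2)(13) = 103
V_5→V_6: (-2)(12) − (-7)(11) = 53
V_6→V_7: (-7)(5) − (-2)(12) = -11
V_7→V_1: (-2)(5) − (-12)(5) = 50
Σ = 452
Area = |Σ|/2 = 226.
Hole:
Apply the shoelace (surveyor's) formula: 2A = Σ (x_i·y_{i+1} − x_{i+1}·y_i), indices taken mod 5.
P→Q: (-2)(0) − (-1)(0) = 0
Q→R: (-1)(1) − (1)(0) = -1
R→S: (1)(2) − (0)(1) = 2
S→T: (0)(3) − (-2)(2) = 4
T→P: (-2)(0) − (-2)(3) = 6
Σ = 11
Area = |Σ|/2 = 5.5.
Net area = 226 − 5.5 = 220.5.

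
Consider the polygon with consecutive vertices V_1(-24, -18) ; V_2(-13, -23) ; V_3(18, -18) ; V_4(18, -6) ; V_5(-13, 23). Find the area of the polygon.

Apply the surveyor's formula: 2A = Σ (x_i·y_{i+1} − x_{i+1}·y_i), indices taken mod 5.
Cross-terms: 318, 648, 216, 336, 786  ⇒  Σ = 2304
Area = |Σ|/2 = 1152.

1152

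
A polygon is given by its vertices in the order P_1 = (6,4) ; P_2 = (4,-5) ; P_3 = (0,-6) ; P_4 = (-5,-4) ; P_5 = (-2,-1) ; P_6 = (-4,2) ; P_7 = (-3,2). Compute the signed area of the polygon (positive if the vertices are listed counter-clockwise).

Apply the shoelace formula: 2A = Σ (x_i·y_{i+1} − x_{i+1}·y_i), indices taken mod 7.
Σ = (-46) + (-24) + (-30) + (-3) + (-8) + (-2) + (-24) = -137
Signed area = Σ/2 = -68.5 (negative ⇒ clockwise traversal).

-68.5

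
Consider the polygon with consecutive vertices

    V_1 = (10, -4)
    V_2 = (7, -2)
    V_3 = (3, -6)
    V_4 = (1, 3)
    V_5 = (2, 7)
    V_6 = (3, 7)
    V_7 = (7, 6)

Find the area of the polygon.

69

Apply Gauss's area formula: 2A = Σ (x_i·y_{i+1} − x_{i+1}·y_i), indices taken mod 7.
Cross-terms: 8, -36, 15, 1, -7, -31, -88  ⇒  Σ = -138
Area = |Σ|/2 = 69.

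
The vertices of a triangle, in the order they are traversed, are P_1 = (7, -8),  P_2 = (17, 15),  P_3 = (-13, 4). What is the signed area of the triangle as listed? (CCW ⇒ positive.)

Σ = (241) + (263) + (76) = 580
Signed area = Σ/2 = 290 (positive ⇒ counter-clockwise traversal).

290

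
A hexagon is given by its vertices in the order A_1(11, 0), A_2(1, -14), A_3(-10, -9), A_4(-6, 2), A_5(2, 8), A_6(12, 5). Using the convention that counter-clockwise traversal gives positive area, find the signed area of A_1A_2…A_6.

-285

Σ = (-154) + (-149) + (-74) + (-52) + (-86) + (-55) = -570
Signed area = Σ/2 = -285 (negative ⇒ clockwise traversal).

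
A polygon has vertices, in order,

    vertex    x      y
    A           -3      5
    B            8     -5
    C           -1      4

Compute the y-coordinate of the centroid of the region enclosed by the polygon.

4/3

Apply the shoelace formula. First the cross-terms c_i = x_i·y_{i+1} − x_{i+1}·y_i:
  -25, 27, 7  ⇒  2A = 9, A = 4.5.
Then Σ (y_i + y_{i+1})·c_i = 36, so ȳ = 36 / (6·4.5) = 4/3.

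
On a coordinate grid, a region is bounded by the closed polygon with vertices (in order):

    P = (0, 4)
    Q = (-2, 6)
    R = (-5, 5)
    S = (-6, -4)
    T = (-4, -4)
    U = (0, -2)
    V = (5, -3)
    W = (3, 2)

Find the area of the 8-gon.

67.5

Σ = (8) + (20) + (50) + (8) + (8) + (10) + (19) + (12) = 135
Area = |Σ|/2 = 67.5.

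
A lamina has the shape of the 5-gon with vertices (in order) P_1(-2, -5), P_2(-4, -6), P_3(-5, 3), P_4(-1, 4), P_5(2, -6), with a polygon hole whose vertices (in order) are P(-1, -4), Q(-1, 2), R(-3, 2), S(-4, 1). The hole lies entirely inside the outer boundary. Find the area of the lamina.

35.5

Outer boundary:
Σ = (-8) + (-42) + (-17) + (-2) + (-22) = -91
Area = |Σ|/2 = 45.5.
Hole:
P→Q: (-1)(2) − (-1)(-4) = -6
Q→R: (-1)(2) − (-3)(2) = 4
R→S: (-3)(1) − (-4)(2) = 5
S→P: (-4)(-4) − (-1)(1) = 17
Σ = 20
Area = |Σ|/2 = 10.
Net area = 45.5 − 10 = 35.5.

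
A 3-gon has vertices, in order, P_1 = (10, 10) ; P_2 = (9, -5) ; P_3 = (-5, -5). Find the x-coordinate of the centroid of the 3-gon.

14/3

Apply the shoelace formula. First the cross-terms c_i = x_i·y_{i+1} − x_{i+1}·y_i:
  -140, -70, 0  ⇒  2A = -210, A = -105.
Then Σ (x_i + x_{i+1})·c_i = -2940, so x̄ = -2940 / (6·(-105)) = 14/3.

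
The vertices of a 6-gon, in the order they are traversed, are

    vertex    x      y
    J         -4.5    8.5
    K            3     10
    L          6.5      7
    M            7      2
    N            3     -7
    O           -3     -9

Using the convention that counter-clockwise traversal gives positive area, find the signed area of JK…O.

Apply the shoelace (surveyor's) formula: 2A = Σ (x_i·y_{i+1} − x_{i+1}·y_i), indices taken mod 6.
Σ = (-70.5) + (-44) + (-36) + (-55) + (-48) + (-66) = -319.5
Signed area = Σ/2 = -159.75 (negative ⇒ clockwise traversal).

-159.75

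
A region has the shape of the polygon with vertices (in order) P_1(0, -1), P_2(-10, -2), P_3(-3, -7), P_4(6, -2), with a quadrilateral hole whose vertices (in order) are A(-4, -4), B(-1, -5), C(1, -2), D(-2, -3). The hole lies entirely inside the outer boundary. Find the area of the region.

Outer boundary:
Apply the surveyor's formula: 2A = Σ (x_i·y_{i+1} − x_{i+1}·y_i), indices taken mod 4.
Σ = (-10) + (64) + (48) + (-6) = 96
Area = |Σ|/2 = 48.
Hole:
Apply Gauss's area formula: 2A = Σ (x_i·y_{i+1} − x_{i+1}·y_i), indices taken mod 4.
Σ = (16) + (7) + (-7) + (-4) = 12
Area = |Σ|/2 = 6.
Net area = 48 − 6 = 42.

42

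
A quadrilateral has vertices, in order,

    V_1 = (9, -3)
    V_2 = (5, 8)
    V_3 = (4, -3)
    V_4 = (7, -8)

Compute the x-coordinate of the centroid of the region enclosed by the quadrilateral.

Apply the surveyor's formula. First the cross-terms c_i = x_i·y_{i+1} − x_{i+1}·y_i:
  87, -47, -11, 51  ⇒  2A = 80, A = 40.
Then Σ (x_i + x_{i+1})·c_i = 1490, so x̄ = 1490 / (6·40) = 149/24.

149/24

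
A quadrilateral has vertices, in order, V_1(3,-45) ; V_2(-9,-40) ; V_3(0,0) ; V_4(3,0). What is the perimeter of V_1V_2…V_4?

102

|V_1V_2| = √((-12)² + (5)²) = √169 = 13
|V_2V_3| = √((9)² + (40)²) = √1681 = 41
|V_3V_4| = √((3)² + (0)²) = √9 = 3
|V_4V_1| = √((0)² + (-45)²) = √2025 = 45
Perimeter = 13 + 41 + 3 + 45 = 102.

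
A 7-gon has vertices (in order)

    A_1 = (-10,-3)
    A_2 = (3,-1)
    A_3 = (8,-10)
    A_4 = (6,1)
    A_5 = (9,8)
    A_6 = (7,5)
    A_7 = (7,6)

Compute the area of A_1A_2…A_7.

Apply the surveyor's formula: 2A = Σ (x_i·y_{i+1} − x_{i+1}·y_i), indices taken mod 7.
Σ = (19) + (-22) + (68) + (39) + (-11) + (7) + (39) = 139
Area = |Σ|/2 = 69.5.

69.5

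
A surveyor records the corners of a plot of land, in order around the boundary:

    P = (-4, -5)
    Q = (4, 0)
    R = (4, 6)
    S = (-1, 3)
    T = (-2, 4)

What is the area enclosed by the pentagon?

45

Apply the shoelace formula: 2A = Σ (x_i·y_{i+1} − x_{i+1}·y_i), indices taken mod 5.
Cross-terms: 20, 24, 18, 2, 26  ⇒  Σ = 90
Area = |Σ|/2 = 45.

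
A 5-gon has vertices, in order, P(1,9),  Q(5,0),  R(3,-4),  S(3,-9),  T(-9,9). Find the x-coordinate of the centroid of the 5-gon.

Apply the shoelace (surveyor's) formula. First the cross-terms c_i = x_i·y_{i+1} − x_{i+1}·y_i:
  -45, -20, -15, -54, -90  ⇒  2A = -224, A = -112.
Then Σ (x_i + x_{i+1})·c_i = 524, so x̄ = 524 / (6·(-112)) = -131/168.

-131/168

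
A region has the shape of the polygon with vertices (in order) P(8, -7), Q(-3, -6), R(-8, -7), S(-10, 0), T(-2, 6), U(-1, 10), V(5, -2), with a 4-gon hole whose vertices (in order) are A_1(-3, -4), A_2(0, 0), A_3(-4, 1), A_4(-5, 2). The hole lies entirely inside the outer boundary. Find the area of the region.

Outer boundary:
Apply the surveyor's formula: 2A = Σ (x_i·y_{i+1} − x_{i+1}·y_i), indices taken mod 7.
P→Q: (8)(-6) − (-3)(-7) = -69
Q→R: (-3)(-7) − (-8)(-6) = -27
R→S: (-8)(0) − (-10)(-7) = -70
S→T: (-10)(6) − (-2)(0) = -60
T→U: (-2)(10) − (-1)(6) = -14
U→V: (-1)(-2) − (5)(10) = -48
V→P: (5)(-7) − (8)(-2) = -19
Σ = -307
Area = |Σ|/2 = 153.5.
Hole:
A_1→A_2: (-3)(0) − (0)(-4) = 0
A_2→A_3: (0)(1) − (-4)(0) = 0
A_3→A_4: (-4)(2) − (-5)(1) = -3
A_4→A_1: (-5)(-4) − (-3)(2) = 26
Σ = 23
Area = |Σ|/2 = 11.5.
Net area = 153.5 − 11.5 = 142.

142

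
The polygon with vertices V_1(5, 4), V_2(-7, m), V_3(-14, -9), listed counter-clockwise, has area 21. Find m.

-2

The doubled signed area Σ (x_i y_{i+1} − x_{i+1} y_i) is linear in m.
With m=0 it equals 80; the coefficient of m is 19 (from the two edges through V_2).
So 19·m + 80 = 2·21 = 42 ⇒ m = -2.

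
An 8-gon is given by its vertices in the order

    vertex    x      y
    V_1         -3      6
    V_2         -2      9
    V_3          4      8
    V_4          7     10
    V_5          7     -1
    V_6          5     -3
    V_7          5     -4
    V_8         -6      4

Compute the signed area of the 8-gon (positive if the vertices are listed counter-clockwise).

-104.5

Cross-terms: -15, -52, -16, -77, -16, -5, -4, -24  ⇒  Σ = -209
Signed area = Σ/2 = -104.5 (negative ⇒ clockwise traversal).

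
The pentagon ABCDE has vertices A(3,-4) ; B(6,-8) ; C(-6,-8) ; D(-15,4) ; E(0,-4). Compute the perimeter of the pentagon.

|AB| = √((3)² + (-4)²) = √25 = 5
|BC| = √((-12)² + (0)²) = √144 = 12
|CD| = √((-9)² + (12)²) = √225 = 15
|DE| = √((15)² + (-8)²) = √289 = 17
|EA| = √((3)² + (0)²) = √9 = 3
Perimeter = 5 + 12 + 15 + 17 + 3 = 52.

52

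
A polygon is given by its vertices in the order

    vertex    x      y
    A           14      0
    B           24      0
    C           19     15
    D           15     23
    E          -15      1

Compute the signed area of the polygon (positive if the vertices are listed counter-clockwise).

Cross-terms: 0, 360, 212, 360, -14  ⇒  Σ = 918
Signed area = Σ/2 = 459 (positive ⇒ counter-clockwise traversal).

459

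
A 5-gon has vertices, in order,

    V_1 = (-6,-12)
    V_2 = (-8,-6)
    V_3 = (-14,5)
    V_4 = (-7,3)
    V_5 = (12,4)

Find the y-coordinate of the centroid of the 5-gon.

Apply Gauss's area formula. First the cross-terms c_i = x_i·y_{i+1} − x_{i+1}·y_i:
  -60, -124, -7, -64, -120  ⇒  2A = -375, A = -187.5.
Then Σ (y_i + y_{i+1})·c_i = 1660, so ȳ = 1660 / (6·(-187.5)) = -332/225.

-332/225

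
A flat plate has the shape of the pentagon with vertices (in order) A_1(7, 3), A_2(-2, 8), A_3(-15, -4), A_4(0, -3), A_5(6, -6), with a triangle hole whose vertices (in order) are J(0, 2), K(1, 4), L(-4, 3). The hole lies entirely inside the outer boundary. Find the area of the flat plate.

152

Outer boundary:
Apply Gauss's area formula: 2A = Σ (x_i·y_{i+1} − x_{i+1}·y_i), indices taken mod 5.
Σ = (62) + (128) + (45) + (18) + (60) = 313
Area = |Σ|/2 = 156.5.
Hole:
Σ = (-2) + (19) + (-8) = 9
Area = |Σ|/2 = 4.5.
Net area = 156.5 − 4.5 = 152.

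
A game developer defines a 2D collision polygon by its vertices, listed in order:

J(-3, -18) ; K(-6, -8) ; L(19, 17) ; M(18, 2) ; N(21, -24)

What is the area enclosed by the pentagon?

J→K: (-3)(-8) − (-6)(-18) = -84
K→L: (-6)(17) − (19)(-8) = 50
L→M: (19)(2) − (18)(17) = -268
M→N: (18)(-24) − (21)(2) = -474
N→J: (21)(-18) − (-3)(-24) = -450
Σ = -1226
Area = |Σ|/2 = 613.

613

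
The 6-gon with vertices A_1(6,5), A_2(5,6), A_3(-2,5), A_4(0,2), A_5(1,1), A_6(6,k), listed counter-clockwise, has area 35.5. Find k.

The doubled signed area Σ (x_i y_{i+1} − x_{i+1} y_i) is linear in k.
With k=0 it equals 66; the coefficient of k is -5 (from the two edges through A_6).
So -5·k + 66 = 2·35.5 = 71 ⇒ k = -1.

-1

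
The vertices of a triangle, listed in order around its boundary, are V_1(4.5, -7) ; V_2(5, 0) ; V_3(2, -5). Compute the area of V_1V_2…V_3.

9.25

Apply the surveyor's formula: 2A = Σ (x_i·y_{i+1} − x_{i+1}·y_i), indices taken mod 3.
Σ = (35) + (-25) + (8.5) = 18.5
Area = |Σ|/2 = 9.25.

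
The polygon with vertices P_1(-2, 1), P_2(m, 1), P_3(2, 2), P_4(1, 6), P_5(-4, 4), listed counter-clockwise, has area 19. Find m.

The doubled signed area Σ (x_i y_{i+1} − x_{i+1} y_i) is linear in m.
With m=0 it equals 38; the coefficient of m is 1 (from the two edges through P_2).
So 1·m + 38 = 2·19 = 38 ⇒ m = 0.

0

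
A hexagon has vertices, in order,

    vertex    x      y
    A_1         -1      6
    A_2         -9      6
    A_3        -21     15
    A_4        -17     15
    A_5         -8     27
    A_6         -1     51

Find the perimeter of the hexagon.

|A_1A_2| = √((-8)² + (0)²) = √64 = 8
|A_2A_3| = √((-12)² + (9)²) = √225 = 15
|A_3A_4| = √((4)² + (0)²) = √16 = 4
|A_4A_5| = √((9)² + (12)²) = √225 = 15
|A_5A_6| = √((7)² + (24)²) = √625 = 25
|A_6A_1| = √((0)² + (-45)²) = √2025 = 45
Perimeter = 8 + 15 + 4 + 15 + 25 + 45 = 112.

112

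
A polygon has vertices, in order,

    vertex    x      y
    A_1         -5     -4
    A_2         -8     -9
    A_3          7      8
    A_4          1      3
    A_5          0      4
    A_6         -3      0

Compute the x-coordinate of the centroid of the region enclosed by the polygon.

-64/53

Apply Gauss's area formula. First the cross-terms c_i = x_i·y_{i+1} − x_{i+1}·y_i:
  13, -1, 13, 4, 12, 12  ⇒  2A = 53, A = 26.5.
Then Σ (x_i + x_{i+1})·c_i = -192, so x̄ = -192 / (6·26.5) = -64/53.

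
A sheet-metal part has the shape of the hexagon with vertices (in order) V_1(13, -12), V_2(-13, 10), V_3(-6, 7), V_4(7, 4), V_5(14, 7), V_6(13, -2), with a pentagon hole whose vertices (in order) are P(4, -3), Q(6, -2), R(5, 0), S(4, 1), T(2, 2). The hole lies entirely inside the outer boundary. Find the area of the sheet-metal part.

184.5

Outer boundary:
Apply the shoelace (surveyor's) formula: 2A = Σ (x_i·y_{i+1} − x_{i+1}·y_i), indices taken mod 6.
Σ = (-26) + (-31) + (-73) + (-7) + (-119) + (-130) = -386
Area = |Σ|/2 = 193.
Hole:
Σ = (10) + (10) + (5) + (6) + (-14) = 17
Area = |Σ|/2 = 8.5.
Net area = 193 − 8.5 = 184.5.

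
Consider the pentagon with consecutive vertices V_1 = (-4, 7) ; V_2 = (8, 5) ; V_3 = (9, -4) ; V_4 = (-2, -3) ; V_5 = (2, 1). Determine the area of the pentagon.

83

Σ = (-76) + (-77) + (-35) + (4) + (18) = -166
Area = |Σ|/2 = 83.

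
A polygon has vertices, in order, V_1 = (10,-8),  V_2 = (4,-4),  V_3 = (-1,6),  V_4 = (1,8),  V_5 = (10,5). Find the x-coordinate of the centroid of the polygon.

1159/207

Apply Gauss's area formula. First the cross-terms c_i = x_i·y_{i+1} − x_{i+1}·y_i:
  -8, 20, -14, -75, -130  ⇒  2A = -207, A = -103.5.
Then Σ (x_i + x_{i+1})·c_i = -3477, so x̄ = -3477 / (6·(-103.5)) = 1159/207.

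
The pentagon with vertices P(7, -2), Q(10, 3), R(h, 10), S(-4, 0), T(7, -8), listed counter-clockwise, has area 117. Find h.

7

The doubled signed area Σ (x_i y_{i+1} − x_{i+1} y_i) is linear in h.
With h=0 it equals 255; the coefficient of h is -3 (from the two edges through R).
So -3·h + 255 = 2·117 = 234 ⇒ h = 7.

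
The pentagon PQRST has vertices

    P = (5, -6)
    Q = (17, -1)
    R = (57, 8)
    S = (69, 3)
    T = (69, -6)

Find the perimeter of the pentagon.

|PQ| = √((12)² + (5)²) = √169 = 13
|QR| = √((40)² + (9)²) = √1681 = 41
|RS| = √((12)² + (-5)²) = √169 = 13
|ST| = √((0)² + (-9)²) = √81 = 9
|TP| = √((-64)² + (0)²) = √4096 = 64
Perimeter = 13 + 41 + 13 + 9 + 64 = 140.

140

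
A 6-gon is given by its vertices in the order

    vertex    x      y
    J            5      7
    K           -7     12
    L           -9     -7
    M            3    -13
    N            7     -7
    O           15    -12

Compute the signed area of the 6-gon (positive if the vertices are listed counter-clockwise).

330

Apply the shoelace (surveyor's) formula: 2A = Σ (x_i·y_{i+1} − x_{i+1}·y_i), indices taken mod 6.
Cross-terms: 109, 157, 138, 70, 21, 165  ⇒  Σ = 660
Signed area = Σ/2 = 330 (positive ⇒ counter-clockwise traversal).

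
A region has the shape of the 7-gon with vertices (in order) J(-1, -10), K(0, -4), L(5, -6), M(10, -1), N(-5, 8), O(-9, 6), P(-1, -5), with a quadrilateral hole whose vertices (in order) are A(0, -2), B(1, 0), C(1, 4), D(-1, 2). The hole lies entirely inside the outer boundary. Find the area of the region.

Outer boundary:
Apply Gauss's area formula: 2A = Σ (x_i·y_{i+1} − x_{i+1}·y_i), indices taken mod 7.
J→K: (-1)(-4) − (0)(-10) = 4
K→L: (0)(-6) − (5)(-4) = 20
L→M: (5)(-1) − (10)(-6) = 55
M→N: (10)(8) − (-5)(-1) = 75
N→O: (-5)(6) − (-9)(8) = 42
O→P: (-9)(-5) − (-1)(6) = 51
P→J: (-1)(-10) − (-1)(-5) = 5
Σ = 252
Area = |Σ|/2 = 126.
Hole:
Apply the surveyor's formula: 2A = Σ (x_i·y_{i+1} − x_{i+1}·y_i), indices taken mod 4.
Cross-terms: 2, 4, 6, 2  ⇒  Σ = 14
Area = |Σ|/2 = 7.
Net area = 126 − 7 = 119.

119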